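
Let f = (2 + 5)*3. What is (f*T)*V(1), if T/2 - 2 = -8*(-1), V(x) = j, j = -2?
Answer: -840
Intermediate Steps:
V(x) = -2
T = 20 (T = 4 + 2*(-8*(-1)) = 4 + 2*8 = 4 + 16 = 20)
f = 21 (f = 7*3 = 21)
(f*T)*V(1) = (21*20)*(-2) = 420*(-2) = -840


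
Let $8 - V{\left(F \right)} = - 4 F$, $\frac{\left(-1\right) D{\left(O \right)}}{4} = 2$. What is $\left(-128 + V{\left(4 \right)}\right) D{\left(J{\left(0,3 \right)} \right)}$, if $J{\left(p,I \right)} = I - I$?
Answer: $832$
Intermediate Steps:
$J{\left(p,I \right)} = 0$
$D{\left(O \right)} = -8$ ($D{\left(O \right)} = \left(-4\right) 2 = -8$)
$V{\left(F \right)} = 8 + 4 F$ ($V{\left(F \right)} = 8 - - 4 F = 8 + 4 F$)
$\left(-128 + V{\left(4 \right)}\right) D{\left(J{\left(0,3 \right)} \right)} = \left(-128 + \left(8 + 4 \cdot 4\right)\right) \left(-8\right) = \left(-128 + \left(8 + 16\right)\right) \left(-8\right) = \left(-128 + 24\right) \left(-8\right) = \left(-104\right) \left(-8\right) = 832$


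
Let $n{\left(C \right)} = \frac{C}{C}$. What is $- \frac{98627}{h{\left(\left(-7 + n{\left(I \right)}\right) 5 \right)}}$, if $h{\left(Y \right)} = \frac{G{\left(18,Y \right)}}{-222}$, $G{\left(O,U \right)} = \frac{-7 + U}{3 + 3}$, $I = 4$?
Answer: $-3550572$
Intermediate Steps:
$G{\left(O,U \right)} = - \frac{7}{6} + \frac{U}{6}$ ($G{\left(O,U \right)} = \frac{-7 + U}{6} = \left(-7 + U\right) \frac{1}{6} = - \frac{7}{6} + \frac{U}{6}$)
$n{\left(C \right)} = 1$
$h{\left(Y \right)} = \frac{7}{1332} - \frac{Y}{1332}$ ($h{\left(Y \right)} = \frac{- \frac{7}{6} + \frac{Y}{6}}{-222} = \left(- \frac{7}{6} + \frac{Y}{6}\right) \left(- \frac{1}{222}\right) = \frac{7}{1332} - \frac{Y}{1332}$)
$- \frac{98627}{h{\left(\left(-7 + n{\left(I \right)}\right) 5 \right)}} = - \frac{98627}{\frac{7}{1332} - \frac{\left(-7 + 1\right) 5}{1332}} = - \frac{98627}{\frac{7}{1332} - \frac{\left(-6\right) 5}{1332}} = - \frac{98627}{\frac{7}{1332} - - \frac{5}{222}} = - \frac{98627}{\frac{7}{1332} + \frac{5}{222}} = - 98627 \frac{1}{\frac{1}{36}} = \left(-98627\right) 36 = -3550572$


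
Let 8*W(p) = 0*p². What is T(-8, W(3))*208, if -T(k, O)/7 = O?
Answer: 0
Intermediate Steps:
W(p) = 0 (W(p) = (0*p²)/8 = (⅛)*0 = 0)
T(k, O) = -7*O
T(-8, W(3))*208 = -7*0*208 = 0*208 = 0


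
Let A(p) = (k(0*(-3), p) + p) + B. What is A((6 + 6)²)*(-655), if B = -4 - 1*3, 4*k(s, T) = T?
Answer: -113315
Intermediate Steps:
k(s, T) = T/4
B = -7 (B = -4 - 3 = -7)
A(p) = -7 + 5*p/4 (A(p) = (p/4 + p) - 7 = 5*p/4 - 7 = -7 + 5*p/4)
A((6 + 6)²)*(-655) = (-7 + 5*(6 + 6)²/4)*(-655) = (-7 + (5/4)*12²)*(-655) = (-7 + (5/4)*144)*(-655) = (-7 + 180)*(-655) = 173*(-655) = -113315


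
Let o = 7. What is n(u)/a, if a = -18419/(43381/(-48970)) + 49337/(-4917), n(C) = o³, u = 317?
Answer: 1493130639/90467094937 ≈ 0.016505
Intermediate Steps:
n(C) = 343 (n(C) = 7³ = 343)
a = 4432887651913/213304377 (a = -18419/(43381*(-1/48970)) + 49337*(-1/4917) = -18419/(-43381/48970) - 49337/4917 = -18419*(-48970/43381) - 49337/4917 = 901978430/43381 - 49337/4917 = 4432887651913/213304377 ≈ 20782.)
n(u)/a = 343/(4432887651913/213304377) = 343*(213304377/4432887651913) = 1493130639/90467094937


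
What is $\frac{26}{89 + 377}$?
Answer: $\frac{13}{233} \approx 0.055794$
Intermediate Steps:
$\frac{26}{89 + 377} = \frac{26}{466} = 26 \cdot \frac{1}{466} = \frac{13}{233}$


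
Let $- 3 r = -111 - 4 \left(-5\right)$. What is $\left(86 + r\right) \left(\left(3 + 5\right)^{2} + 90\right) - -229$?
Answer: $\frac{54433}{3} \approx 18144.0$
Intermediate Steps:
$r = \frac{91}{3}$ ($r = - \frac{-111 - 4 \left(-5\right)}{3} = - \frac{-111 - -20}{3} = - \frac{-111 + 20}{3} = \left(- \frac{1}{3}\right) \left(-91\right) = \frac{91}{3} \approx 30.333$)
$\left(86 + r\right) \left(\left(3 + 5\right)^{2} + 90\right) - -229 = \left(86 + \frac{91}{3}\right) \left(\left(3 + 5\right)^{2} + 90\right) - -229 = \frac{349 \left(8^{2} + 90\right)}{3} + 229 = \frac{349 \left(64 + 90\right)}{3} + 229 = \frac{349}{3} \cdot 154 + 229 = \frac{53746}{3} + 229 = \frac{54433}{3}$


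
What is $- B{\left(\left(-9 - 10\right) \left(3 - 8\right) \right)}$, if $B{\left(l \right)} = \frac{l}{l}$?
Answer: $-1$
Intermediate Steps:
$B{\left(l \right)} = 1$
$- B{\left(\left(-9 - 10\right) \left(3 - 8\right) \right)} = \left(-1\right) 1 = -1$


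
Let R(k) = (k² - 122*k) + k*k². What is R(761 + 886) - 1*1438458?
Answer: 4468740240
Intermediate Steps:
R(k) = k² + k³ - 122*k (R(k) = (k² - 122*k) + k³ = k² + k³ - 122*k)
R(761 + 886) - 1*1438458 = (761 + 886)*(-122 + (761 + 886) + (761 + 886)²) - 1*1438458 = 1647*(-122 + 1647 + 1647²) - 1438458 = 1647*(-122 + 1647 + 2712609) - 1438458 = 1647*2714134 - 1438458 = 4470178698 - 1438458 = 4468740240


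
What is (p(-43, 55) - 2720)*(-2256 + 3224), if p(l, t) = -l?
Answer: -2591336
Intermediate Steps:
(p(-43, 55) - 2720)*(-2256 + 3224) = (-1*(-43) - 2720)*(-2256 + 3224) = (43 - 2720)*968 = -2677*968 = -2591336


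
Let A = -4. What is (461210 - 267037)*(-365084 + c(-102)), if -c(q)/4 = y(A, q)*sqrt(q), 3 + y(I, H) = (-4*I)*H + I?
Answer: -70889455532 + 1272998188*I*sqrt(102) ≈ -7.089e+10 + 1.2857e+10*I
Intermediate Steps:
y(I, H) = -3 + I - 4*H*I (y(I, H) = -3 + ((-4*I)*H + I) = -3 + (-4*H*I + I) = -3 + (I - 4*H*I) = -3 + I - 4*H*I)
c(q) = -4*sqrt(q)*(-7 + 16*q) (c(q) = -4*(-3 - 4 - 4*q*(-4))*sqrt(q) = -4*(-3 - 4 + 16*q)*sqrt(q) = -4*(-7 + 16*q)*sqrt(q) = -4*sqrt(q)*(-7 + 16*q))
(461210 - 267037)*(-365084 + c(-102)) = (461210 - 267037)*(-365084 + sqrt(-102)*(28 - 64*(-102))) = 194173*(-365084 + (I*sqrt(102))*(28 + 6528)) = 194173*(-365084 + (I*sqrt(102))*6556) = 194173*(-365084 + 6556*I*sqrt(102)) = -70889455532 + 1272998188*I*sqrt(102)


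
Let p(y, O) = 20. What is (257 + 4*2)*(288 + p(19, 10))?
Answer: 81620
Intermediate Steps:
(257 + 4*2)*(288 + p(19, 10)) = (257 + 4*2)*(288 + 20) = (257 + 8)*308 = 265*308 = 81620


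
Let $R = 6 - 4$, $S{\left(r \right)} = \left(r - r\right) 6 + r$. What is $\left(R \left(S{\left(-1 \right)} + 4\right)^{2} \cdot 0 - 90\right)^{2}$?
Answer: $8100$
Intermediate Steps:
$S{\left(r \right)} = r$ ($S{\left(r \right)} = 0 \cdot 6 + r = 0 + r = r$)
$R = 2$ ($R = 6 - 4 = 2$)
$\left(R \left(S{\left(-1 \right)} + 4\right)^{2} \cdot 0 - 90\right)^{2} = \left(2 \left(-1 + 4\right)^{2} \cdot 0 - 90\right)^{2} = \left(2 \cdot 3^{2} \cdot 0 - 90\right)^{2} = \left(2 \cdot 9 \cdot 0 - 90\right)^{2} = \left(18 \cdot 0 - 90\right)^{2} = \left(0 - 90\right)^{2} = \left(-90\right)^{2} = 8100$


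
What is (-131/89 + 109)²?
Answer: 91584900/7921 ≈ 11562.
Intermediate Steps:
(-131/89 + 109)² = (9570/89)² = 91584900/7921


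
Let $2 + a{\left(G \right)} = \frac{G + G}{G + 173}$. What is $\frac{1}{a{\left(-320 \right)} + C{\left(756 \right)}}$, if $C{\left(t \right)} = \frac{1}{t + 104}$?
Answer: $\frac{126420}{297707} \approx 0.42465$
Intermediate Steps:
$a{\left(G \right)} = -2 + \frac{2 G}{173 + G}$ ($a{\left(G \right)} = -2 + \frac{G + G}{G + 173} = -2 + \frac{2 G}{173 + G}$)
$C{\left(t \right)} = \frac{1}{104 + t}$
$\frac{1}{a{\left(-320 \right)} + C{\left(756 \right)}} = \frac{1}{- \frac{346}{173 - 320} + \frac{1}{104 + 756}} = \frac{1}{- \frac{346}{-147} + \frac{1}{860}} = \frac{1}{\left(-346\right) \left(- \frac{1}{147}\right) + \frac{1}{860}} = \frac{1}{\frac{346}{147} + \frac{1}{860}} = \frac{1}{\frac{297707}{126420}} = \frac{126420}{297707}$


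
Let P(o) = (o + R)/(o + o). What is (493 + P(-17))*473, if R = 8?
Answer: 7932683/34 ≈ 2.3331e+5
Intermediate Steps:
P(o) = (8 + o)/(2*o) (P(o) = (o + 8)/(o + o) = (8 + o)/((2*o)) = (8 + o)*(1/(2*o)) = (8 + o)/(2*o))
(493 + P(-17))*473 = (493 + (½)*(8 - 17)/(-17))*473 = (493 + (½)*(-1/17)*(-9))*473 = (493 + 9/34)*473 = (16771/34)*473 = 7932683/34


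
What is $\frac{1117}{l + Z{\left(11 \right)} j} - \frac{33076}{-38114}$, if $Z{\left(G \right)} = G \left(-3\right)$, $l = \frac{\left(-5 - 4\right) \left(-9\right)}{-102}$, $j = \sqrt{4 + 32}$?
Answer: $- \frac{611966404}{128806263} \approx -4.7511$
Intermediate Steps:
$j = 6$ ($j = \sqrt{36} = 6$)
$l = - \frac{27}{34}$ ($l = \left(-9\right) \left(-9\right) \left(- \frac{1}{102}\right) = 81 \left(- \frac{1}{102}\right) = - \frac{27}{34} \approx -0.79412$)
$Z{\left(G \right)} = - 3 G$
$\frac{1117}{l + Z{\left(11 \right)} j} - \frac{33076}{-38114} = \frac{1117}{- \frac{27}{34} + \left(-3\right) 11 \cdot 6} - \frac{33076}{-38114} = \frac{1117}{- \frac{27}{34} - 198} - - \frac{16538}{19057} = \frac{1117}{- \frac{27}{34} - 198} + \frac{16538}{19057} = \frac{1117}{- \frac{6759}{34}} + \frac{16538}{19057} = 1117 \left(- \frac{34}{6759}\right) + \frac{16538}{19057} = - \frac{37978}{6759} + \frac{16538}{19057} = - \frac{611966404}{128806263}$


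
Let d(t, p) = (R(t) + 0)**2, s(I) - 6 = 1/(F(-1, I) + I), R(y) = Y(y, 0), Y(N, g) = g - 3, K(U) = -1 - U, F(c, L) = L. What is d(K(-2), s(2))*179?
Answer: 1611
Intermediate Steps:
Y(N, g) = -3 + g
R(y) = -3 (R(y) = -3 + 0 = -3)
s(I) = 6 + 1/(2*I) (s(I) = 6 + 1/(I + I) = 6 + 1/(2*I))
d(t, p) = 9 (d(t, p) = (-3 + 0)**2 = (-3)**2 = 9)
d(K(-2), s(2))*179 = 9*179 = 1611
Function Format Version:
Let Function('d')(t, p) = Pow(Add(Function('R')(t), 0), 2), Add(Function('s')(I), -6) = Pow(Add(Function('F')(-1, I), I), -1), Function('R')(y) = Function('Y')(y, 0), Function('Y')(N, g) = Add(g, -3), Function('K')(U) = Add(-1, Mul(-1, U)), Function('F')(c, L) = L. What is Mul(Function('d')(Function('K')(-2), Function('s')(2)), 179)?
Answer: 1611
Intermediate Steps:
Function('Y')(N, g) = Add(-3, g)
Function('R')(y) = -3 (Function('R')(y) = Add(-3, 0) = -3)
Function('s')(I) = Add(6, Mul(Rational(1, 2), Pow(I, -1))) (Function('s')(I) = Add(6, Pow(Add(I, I), -1)) = Add(6, Pow(Mul(2, I), -1)) = Add(6, Mul(Rational(1, 2), Pow(I, -1))))
Function('d')(t, p) = 9 (Function('d')(t, p) = Pow(Add(-3, 0), 2) = Pow(-3, 2) = 9)
Mul(Function('d')(Function('K')(-2), Function('s')(2)), 179) = Mul(9, 179) = 1611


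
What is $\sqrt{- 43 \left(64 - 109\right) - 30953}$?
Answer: $i \sqrt{29018} \approx 170.35 i$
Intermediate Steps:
$\sqrt{- 43 \left(64 - 109\right) - 30953} = \sqrt{\left(-43\right) \left(-45\right) - 30953} = \sqrt{1935 - 30953} = \sqrt{-29018} = i \sqrt{29018}$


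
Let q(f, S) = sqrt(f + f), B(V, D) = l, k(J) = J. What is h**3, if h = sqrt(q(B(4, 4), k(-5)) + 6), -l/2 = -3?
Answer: 2*sqrt(2)*(3 + sqrt(3))**(3/2) ≈ 29.115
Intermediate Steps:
l = 6 (l = -2*(-3) = 6)
B(V, D) = 6
q(f, S) = sqrt(2)*sqrt(f) (q(f, S) = sqrt(2*f) = sqrt(2)*sqrt(f))
h = sqrt(6 + 2*sqrt(3)) (h = sqrt(sqrt(2)*sqrt(6) + 6) = sqrt(2*sqrt(3) + 6) = sqrt(6 + 2*sqrt(3)) ≈ 3.0764)
h**3 = (sqrt(6 + 2*sqrt(3)))**3 = (6 + 2*sqrt(3))**(3/2)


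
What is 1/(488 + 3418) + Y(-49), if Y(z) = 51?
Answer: 199207/3906 ≈ 51.000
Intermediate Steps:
1/(488 + 3418) + Y(-49) = 1/(488 + 3418) + 51 = 1/3906 + 51 = 199207/3906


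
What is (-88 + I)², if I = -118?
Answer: 42436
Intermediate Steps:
(-88 + I)² = (-88 - 118)² = (-206)² = 42436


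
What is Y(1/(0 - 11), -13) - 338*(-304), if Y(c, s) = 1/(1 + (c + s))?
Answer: 13666005/133 ≈ 1.0275e+5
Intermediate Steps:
Y(c, s) = 1/(1 + c + s)
Y(1/(0 - 11), -13) - 338*(-304) = 1/(1 + 1/(0 - 11) - 13) - 338*(-304) = 1/(1 + 1/(-11) - 13) + 102752 = 1/(1 - 1/11 - 13) + 102752 = 1/(-133/11) + 102752 = -11/133 + 102752 = 13666005/133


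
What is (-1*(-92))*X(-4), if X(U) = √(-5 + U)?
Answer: 276*I ≈ 276.0*I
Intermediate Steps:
(-1*(-92))*X(-4) = (-1*(-92))*√(-5 - 4) = 92*√(-9) = 92*(3*I) = 276*I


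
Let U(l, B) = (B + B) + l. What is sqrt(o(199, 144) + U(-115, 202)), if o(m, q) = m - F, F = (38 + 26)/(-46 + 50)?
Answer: 2*sqrt(118) ≈ 21.726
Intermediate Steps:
U(l, B) = l + 2*B (U(l, B) = 2*B + l = l + 2*B)
F = 16 (F = 64/4 = 64*(1/4) = 16)
o(m, q) = -16 + m (o(m, q) = m - 1*16 = m - 16 = -16 + m)
sqrt(o(199, 144) + U(-115, 202)) = sqrt((-16 + 199) + (-115 + 2*202)) = sqrt(183 + (-115 + 404)) = sqrt(183 + 289) = sqrt(472) = 2*sqrt(118)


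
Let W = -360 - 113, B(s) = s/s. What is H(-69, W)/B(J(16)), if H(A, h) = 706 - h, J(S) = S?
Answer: 1179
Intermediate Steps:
B(s) = 1
W = -473
H(-69, W)/B(J(16)) = (706 - 1*(-473))/1 = (706 + 473)*1 = 1179*1 = 1179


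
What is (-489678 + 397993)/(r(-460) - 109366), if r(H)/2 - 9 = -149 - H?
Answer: 91685/108726 ≈ 0.84327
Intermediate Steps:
r(H) = -280 - 2*H (r(H) = 18 + 2*(-149 - H) = 18 + (-298 - 2*H) = -280 - 2*H)
(-489678 + 397993)/(r(-460) - 109366) = (-489678 + 397993)/((-280 - 2*(-460)) - 109366) = -91685/((-280 + 920) - 109366) = -91685/(640 - 109366) = -91685/(-108726) = -91685*(-1/108726) = 91685/108726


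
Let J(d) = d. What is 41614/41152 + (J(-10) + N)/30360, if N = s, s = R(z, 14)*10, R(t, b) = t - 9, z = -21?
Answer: 15633049/15617184 ≈ 1.0010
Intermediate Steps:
R(t, b) = -9 + t
s = -300 (s = (-9 - 21)*10 = -30*10 = -300)
N = -300
41614/41152 + (J(-10) + N)/30360 = 41614/41152 + (-10 - 300)/30360 = 41614*(1/41152) - 310*1/30360 = 20807/20576 - 31/3036 = 15633049/15617184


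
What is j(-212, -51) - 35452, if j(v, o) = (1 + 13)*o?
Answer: -36166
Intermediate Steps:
j(v, o) = 14*o
j(-212, -51) - 35452 = 14*(-51) - 35452 = -714 - 35452 = -36166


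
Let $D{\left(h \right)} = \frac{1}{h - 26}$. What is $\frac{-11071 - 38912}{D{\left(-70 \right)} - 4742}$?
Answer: $\frac{4798368}{455233} \approx 10.54$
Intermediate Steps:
$D{\left(h \right)} = \frac{1}{-26 + h}$
$\frac{-11071 - 38912}{D{\left(-70 \right)} - 4742} = \frac{-11071 - 38912}{\frac{1}{-26 - 70} - 4742} = - \frac{49983}{\frac{1}{-96} - 4742} = - \frac{49983}{- \frac{1}{96} - 4742} = - \frac{49983}{- \frac{455233}{96}} = \left(-49983\right) \left(- \frac{96}{455233}\right) = \frac{4798368}{455233}$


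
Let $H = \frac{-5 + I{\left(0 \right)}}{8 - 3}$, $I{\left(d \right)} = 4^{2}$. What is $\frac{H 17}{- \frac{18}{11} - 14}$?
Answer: $- \frac{2057}{860} \approx -2.3919$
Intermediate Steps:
$I{\left(d \right)} = 16$
$H = \frac{11}{5}$ ($H = \frac{-5 + 16}{8 - 3} = \frac{11}{5} \approx 2.2$)
$\frac{H 17}{- \frac{18}{11} - 14} = \frac{\frac{11}{5} \cdot 17}{- \frac{18}{11} - 14} = \frac{187}{5 \left(\left(-18\right) \frac{1}{11} - 14\right)} = \frac{187}{5 \left(- \frac{18}{11} - 14\right)} = \frac{187}{5 \left(- \frac{172}{11}\right)} = \frac{187}{5} \left(- \frac{11}{172}\right) = - \frac{2057}{860}$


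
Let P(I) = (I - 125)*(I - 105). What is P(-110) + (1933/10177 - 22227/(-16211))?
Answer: 8335839047217/164979347 ≈ 50527.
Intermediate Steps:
P(I) = (-125 + I)*(-105 + I)
P(-110) + (1933/10177 - 22227/(-16211)) = (13125 + (-110)² - 230*(-110)) + (1933/10177 - 22227/(-16211)) = (13125 + 12100 + 25300) + (1933*(1/10177) - 22227*(-1/16211)) = 50525 + (1933/10177 + 22227/16211) = 50525 + 257540042/164979347 = 8335839047217/164979347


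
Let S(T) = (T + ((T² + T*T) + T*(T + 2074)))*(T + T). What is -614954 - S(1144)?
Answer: -14415033258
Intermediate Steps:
S(T) = 2*T*(T + 2*T² + T*(2074 + T)) (S(T) = (T + ((T² + T²) + T*(2074 + T)))*(2*T) = (T + (2*T² + T*(2074 + T)))*(2*T) = (T + 2*T² + T*(2074 + T))*(2*T) = 2*T*(T + 2*T² + T*(2074 + T)))
-614954 - S(1144) = -614954 - 1144²*(4150 + 6*1144) = -614954 - 1308736*(4150 + 6864) = -614954 - 1308736*11014 = -614954 - 1*14414418304 = -614954 - 14414418304 = -14415033258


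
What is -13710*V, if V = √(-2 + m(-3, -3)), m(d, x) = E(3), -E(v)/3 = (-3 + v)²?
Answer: -13710*I*√2 ≈ -19389.0*I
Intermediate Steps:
E(v) = -3*(-3 + v)²
m(d, x) = 0 (m(d, x) = -3*(-3 + 3)² = -3*0² = -3*0 = 0)
V = I*√2 (V = √(-2 + 0) = √(-2) = I*√2 ≈ 1.4142*I)
-13710*V = -13710*I*√2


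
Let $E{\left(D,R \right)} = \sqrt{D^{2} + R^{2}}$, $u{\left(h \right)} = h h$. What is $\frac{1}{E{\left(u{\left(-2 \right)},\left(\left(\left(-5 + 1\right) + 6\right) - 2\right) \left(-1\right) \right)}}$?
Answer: $\frac{1}{4} \approx 0.25$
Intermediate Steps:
$u{\left(h \right)} = h^{2}$
$\frac{1}{E{\left(u{\left(-2 \right)},\left(\left(\left(-5 + 1\right) + 6\right) - 2\right) \left(-1\right) \right)}} = \frac{1}{\sqrt{\left(\left(-2\right)^{2}\right)^{2} + \left(\left(\left(\left(-5 + 1\right) + 6\right) - 2\right) \left(-1\right)\right)^{2}}} = \frac{1}{\sqrt{4^{2} + \left(\left(\left(-4 + 6\right) - 2\right) \left(-1\right)\right)^{2}}} = \frac{1}{\sqrt{16 + \left(\left(2 - 2\right) \left(-1\right)\right)^{2}}} = \frac{1}{\sqrt{16 + \left(0 \left(-1\right)\right)^{2}}} = \frac{1}{\sqrt{16 + 0^{2}}} = \frac{1}{\sqrt{16 + 0}} = \frac{1}{\sqrt{16}} = \frac{1}{4}$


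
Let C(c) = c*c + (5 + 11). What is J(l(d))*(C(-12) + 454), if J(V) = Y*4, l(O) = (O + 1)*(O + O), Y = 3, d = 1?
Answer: 7368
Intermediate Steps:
l(O) = 2*O*(1 + O) (l(O) = (1 + O)*(2*O) = 2*O*(1 + O))
J(V) = 12 (J(V) = 3*4 = 12)
C(c) = 16 + c² (C(c) = c² + 16 = 16 + c²)
J(l(d))*(C(-12) + 454) = 12*((16 + (-12)²) + 454) = 12*((16 + 144) + 454) = 12*(160 + 454) = 12*614 = 7368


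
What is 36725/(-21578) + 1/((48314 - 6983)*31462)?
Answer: -11938892803468/7014770021229 ≈ -1.7020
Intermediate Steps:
36725/(-21578) + 1/((48314 - 6983)*31462) = 36725*(-1/21578) + (1/31462)/41331 = -36725/21578 + (1/41331)*(1/31462) = -36725/21578 + 1/1300355922 = -11938892803468/7014770021229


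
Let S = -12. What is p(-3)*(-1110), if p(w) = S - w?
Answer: 9990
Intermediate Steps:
p(w) = -12 - w
p(-3)*(-1110) = (-12 - 1*(-3))*(-1110) = (-12 + 3)*(-1110) = -9*(-1110) = 9990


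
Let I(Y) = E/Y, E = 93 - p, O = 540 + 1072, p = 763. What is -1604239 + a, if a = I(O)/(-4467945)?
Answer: -1155425440959359/720232734 ≈ -1.6042e+6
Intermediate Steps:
O = 1612
E = -670 (E = 93 - 1*763 = 93 - 763 = -670)
I(Y) = -670/Y
a = 67/720232734 (a = -670/1612/(-4467945) = -670*1/1612*(-1/4467945) = -335/806*(-1/4467945) = 67/720232734 ≈ 9.3026e-8)
-1604239 + a = -1604239 + 67/720232734 = -1155425440959359/720232734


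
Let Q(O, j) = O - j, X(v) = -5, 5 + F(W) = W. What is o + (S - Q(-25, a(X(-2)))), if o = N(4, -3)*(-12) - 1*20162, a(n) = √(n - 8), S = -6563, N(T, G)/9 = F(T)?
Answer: -26592 + I*√13 ≈ -26592.0 + 3.6056*I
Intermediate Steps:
F(W) = -5 + W
N(T, G) = -45 + 9*T (N(T, G) = 9*(-5 + T) = -45 + 9*T)
a(n) = √(-8 + n)
o = -20054 (o = (-45 + 9*4)*(-12) - 1*20162 = (-45 + 36)*(-12) - 20162 = -9*(-12) - 20162 = 108 - 20162 = -20054)
o + (S - Q(-25, a(X(-2)))) = -20054 + (-6563 - (-25 - √(-8 - 5))) = -20054 + (-6563 - (-25 - √(-13))) = -20054 + (-6563 - (-25 - I*√13)) = -20054 + (-6563 + (25 + I*√13)) = -20054 + (-6538 + I*√13) = -26592 + I*√13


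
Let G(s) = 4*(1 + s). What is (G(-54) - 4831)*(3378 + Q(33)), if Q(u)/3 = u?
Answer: -17534511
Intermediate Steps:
Q(u) = 3*u
G(s) = 4 + 4*s
(G(-54) - 4831)*(3378 + Q(33)) = ((4 + 4*(-54)) - 4831)*(3378 + 3*33) = ((4 - 216) - 4831)*(3378 + 99) = (-212 - 4831)*3477 = -5043*3477 = -17534511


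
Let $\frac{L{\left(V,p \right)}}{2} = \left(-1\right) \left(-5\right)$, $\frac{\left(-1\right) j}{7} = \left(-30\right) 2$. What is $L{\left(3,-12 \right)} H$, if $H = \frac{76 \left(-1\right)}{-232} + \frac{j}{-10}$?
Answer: $- \frac{12085}{29} \approx -416.72$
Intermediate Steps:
$j = 420$ ($j = - 7 \left(\left(-30\right) 2\right) = \left(-7\right) \left(-60\right) = 420$)
$L{\left(V,p \right)} = 10$ ($L{\left(V,p \right)} = 2 \left(\left(-1\right) \left(-5\right)\right) = 2 \cdot 5 = 10$)
$H = - \frac{2417}{58}$ ($H = \frac{76 \left(-1\right)}{-232} + \frac{420}{-10} = \left(-76\right) \left(- \frac{1}{232}\right) + 420 \left(- \frac{1}{10}\right) = \frac{19}{58} - 42 = - \frac{2417}{58} \approx -41.672$)
$L{\left(3,-12 \right)} H = 10 \left(- \frac{2417}{58}\right) = - \frac{12085}{29}$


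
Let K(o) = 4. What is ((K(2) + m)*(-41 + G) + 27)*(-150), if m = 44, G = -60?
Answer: 723150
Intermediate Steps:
((K(2) + m)*(-41 + G) + 27)*(-150) = ((4 + 44)*(-41 - 60) + 27)*(-150) = (48*(-101) + 27)*(-150) = (-4848 + 27)*(-150) = -4821*(-150) = 723150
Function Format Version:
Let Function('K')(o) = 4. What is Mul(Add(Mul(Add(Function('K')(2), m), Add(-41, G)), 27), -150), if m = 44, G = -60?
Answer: 723150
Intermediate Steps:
Mul(Add(Mul(Add(Function('K')(2), m), Add(-41, G)), 27), -150) = Mul(Add(Mul(Add(4, 44), Add(-41, -60)), 27), -150) = Mul(Add(Mul(48, -101), 27), -150) = Mul(Add(-4848, 27), -150) = Mul(-4821, -150) = 723150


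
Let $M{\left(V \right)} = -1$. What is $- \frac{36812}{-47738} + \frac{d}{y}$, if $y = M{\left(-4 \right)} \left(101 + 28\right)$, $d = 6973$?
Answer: $- \frac{164064163}{3079101} \approx -53.283$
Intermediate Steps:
$y = -129$ ($y = - (101 + 28) = \left(-1\right) 129 = -129$)
$- \frac{36812}{-47738} + \frac{d}{y} = - \frac{36812}{-47738} + \frac{6973}{-129} = \left(-36812\right) \left(- \frac{1}{47738}\right) + 6973 \left(- \frac{1}{129}\right) = \frac{18406}{23869} - \frac{6973}{129} = - \frac{164064163}{3079101}$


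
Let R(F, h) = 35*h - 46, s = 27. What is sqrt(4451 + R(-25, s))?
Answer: 5*sqrt(214) ≈ 73.144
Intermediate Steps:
R(F, h) = -46 + 35*h
sqrt(4451 + R(-25, s)) = sqrt(4451 + (-46 + 35*27)) = sqrt(4451 + (-46 + 945)) = sqrt(4451 + 899) = sqrt(5350) = 5*sqrt(214)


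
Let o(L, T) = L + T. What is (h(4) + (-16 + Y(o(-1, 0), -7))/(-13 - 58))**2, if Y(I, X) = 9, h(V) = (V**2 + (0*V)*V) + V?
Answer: 2036329/5041 ≈ 403.95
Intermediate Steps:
h(V) = V + V**2 (h(V) = (V**2 + 0*V) + V = (V**2 + 0) + V = V**2 + V = V + V**2)
(h(4) + (-16 + Y(o(-1, 0), -7))/(-13 - 58))**2 = (4*(1 + 4) + (-16 + 9)/(-13 - 58))**2 = (4*5 - 7/(-71))**2 = (20 - 7*(-1/71))**2 = (20 + 7/71)**2 = (1427/71)**2 = 2036329/5041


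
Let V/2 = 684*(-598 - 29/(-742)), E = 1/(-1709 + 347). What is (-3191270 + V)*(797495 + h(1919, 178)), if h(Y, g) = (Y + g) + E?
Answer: -809945705066342317/252651 ≈ -3.2058e+12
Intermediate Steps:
E = -1/1362 (E = 1/(-1362) = -1/1362 ≈ -0.00073421)
h(Y, g) = -1/1362 + Y + g (h(Y, g) = (Y + g) - 1/1362 = -1/1362 + Y + g)
V = -303481908/371 (V = 2*(684*(-598 - 29/(-742))) = 2*(684*(-598 - 29*(-1/742))) = 2*(684*(-598 + 29/742)) = 2*(684*(-443687/742)) = 2*(-151740954/371) = -303481908/371 ≈ -8.1801e+5)
(-3191270 + V)*(797495 + h(1919, 178)) = (-3191270 - 303481908/371)*(797495 + (-1/1362 + 1919 + 178)) = -1487443078*(797495 + 2856113/1362)/371 = -1487443078/371*1089044303/1362 = -809945705066342317/252651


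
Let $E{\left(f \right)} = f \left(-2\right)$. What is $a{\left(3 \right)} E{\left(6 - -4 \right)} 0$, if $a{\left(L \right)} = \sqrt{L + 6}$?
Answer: $0$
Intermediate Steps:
$E{\left(f \right)} = - 2 f$
$a{\left(L \right)} = \sqrt{6 + L}$
$a{\left(3 \right)} E{\left(6 - -4 \right)} 0 = \sqrt{6 + 3} \left(- 2 \left(6 - -4\right)\right) 0 = \sqrt{9} \left(- 2 \left(6 + 4\right)\right) 0 = 3 \left(\left(-2\right) 10\right) 0 = 3 \left(-20\right) 0 = \left(-60\right) 0 = 0$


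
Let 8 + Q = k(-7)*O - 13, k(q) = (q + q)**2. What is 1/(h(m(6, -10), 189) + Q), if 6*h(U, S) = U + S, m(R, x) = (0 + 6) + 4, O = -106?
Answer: -6/124583 ≈ -4.8161e-5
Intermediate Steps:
m(R, x) = 10 (m(R, x) = 6 + 4 = 10)
h(U, S) = S/6 + U/6 (h(U, S) = (U + S)/6 = (S + U)/6 = S/6 + U/6)
k(q) = 4*q**2 (k(q) = (2*q)**2 = 4*q**2)
Q = -20797 (Q = -8 + ((4*(-7)**2)*(-106) - 13) = -8 + ((4*49)*(-106) - 13) = -8 + (196*(-106) - 13) = -8 + (-20776 - 13) = -8 - 20789 = -20797)
1/(h(m(6, -10), 189) + Q) = 1/(((1/6)*189 + (1/6)*10) - 20797) = 1/((63/2 + 5/3) - 20797) = 1/(199/6 - 20797) = 1/(-124583/6) = -6/124583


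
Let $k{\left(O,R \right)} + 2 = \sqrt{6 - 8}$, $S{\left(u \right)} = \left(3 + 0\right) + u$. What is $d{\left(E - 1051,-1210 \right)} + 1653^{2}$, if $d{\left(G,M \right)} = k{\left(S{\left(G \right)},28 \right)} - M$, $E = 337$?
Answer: $2733617 + i \sqrt{2} \approx 2.7336 \cdot 10^{6} + 1.4142 i$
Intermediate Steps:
$S{\left(u \right)} = 3 + u$
$k{\left(O,R \right)} = -2 + i \sqrt{2}$ ($k{\left(O,R \right)} = -2 + \sqrt{6 - 8} = -2 + \sqrt{-2} = -2 + i \sqrt{2}$)
$d{\left(G,M \right)} = -2 - M + i \sqrt{2}$ ($d{\left(G,M \right)} = \left(-2 + i \sqrt{2}\right) - M = -2 - M + i \sqrt{2}$)
$d{\left(E - 1051,-1210 \right)} + 1653^{2} = \left(-2 - -1210 + i \sqrt{2}\right) + 1653^{2} = \left(-2 + 1210 + i \sqrt{2}\right) + 2732409 = \left(1208 + i \sqrt{2}\right) + 2732409 = 2733617 + i \sqrt{2}$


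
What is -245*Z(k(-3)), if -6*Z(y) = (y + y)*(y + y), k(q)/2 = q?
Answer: 5880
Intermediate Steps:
k(q) = 2*q
Z(y) = -2*y**2/3 (Z(y) = -(y + y)*(y + y)/6 = -2*y*2*y/6 = -2*y**2/3)
-245*Z(k(-3)) = -(-490)*(2*(-3))**2/3 = -(-490)*(-6)**2/3 = -(-490)*36/3 = -245*(-24) = 5880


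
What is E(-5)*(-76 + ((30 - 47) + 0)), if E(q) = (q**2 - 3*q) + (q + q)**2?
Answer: -13020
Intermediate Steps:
E(q) = -3*q + 5*q**2 (E(q) = (q**2 - 3*q) + (2*q)**2 = (q**2 - 3*q) + 4*q**2 = -3*q + 5*q**2)
E(-5)*(-76 + ((30 - 47) + 0)) = (-5*(-3 + 5*(-5)))*(-76 + ((30 - 47) + 0)) = (-5*(-3 - 25))*(-76 + (-17 + 0)) = (-5*(-28))*(-76 - 17) = 140*(-93) = -13020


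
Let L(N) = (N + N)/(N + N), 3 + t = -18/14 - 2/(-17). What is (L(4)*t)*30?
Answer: -14880/119 ≈ -125.04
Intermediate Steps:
t = -496/119 (t = -3 + (-18/14 - 2/(-17)) = -3 + (-18*1/14 - 2*(-1/17)) = -3 + (-9/7 + 2/17) = -3 - 139/119 = -496/119 ≈ -4.1681)
L(N) = 1 (L(N) = (2*N)/((2*N)) = (2*N)*(1/(2*N)) = 1)
(L(4)*t)*30 = (1*(-496/119))*30 = -496/119*30 = -14880/119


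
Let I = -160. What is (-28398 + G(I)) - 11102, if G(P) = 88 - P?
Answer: -39252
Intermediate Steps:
(-28398 + G(I)) - 11102 = (-28398 + (88 - 1*(-160))) - 11102 = (-28398 + (88 + 160)) - 11102 = (-28398 + 248) - 11102 = -28150 - 11102 = -39252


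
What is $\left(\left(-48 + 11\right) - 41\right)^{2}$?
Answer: $6084$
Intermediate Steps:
$\left(\left(-48 + 11\right) - 41\right)^{2} = \left(-37 - 41\right)^{2} = \left(-78\right)^{2} = 6084$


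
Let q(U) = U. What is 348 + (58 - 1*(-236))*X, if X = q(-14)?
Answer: -3768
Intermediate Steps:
X = -14
348 + (58 - 1*(-236))*X = 348 + (58 - 1*(-236))*(-14) = 348 + (58 + 236)*(-14) = 348 + 294*(-14) = 348 - 4116 = -3768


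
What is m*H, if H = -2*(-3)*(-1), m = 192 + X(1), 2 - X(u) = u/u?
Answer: -1158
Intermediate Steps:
X(u) = 1 (X(u) = 2 - u/u = 2 - 1*1 = 2 - 1 = 1)
m = 193 (m = 192 + 1 = 193)
H = -6 (H = 6*(-1) = -6)
m*H = 193*(-6) = -1158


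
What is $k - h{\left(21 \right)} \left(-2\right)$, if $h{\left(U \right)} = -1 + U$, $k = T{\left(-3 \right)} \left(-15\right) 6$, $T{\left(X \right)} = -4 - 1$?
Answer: $490$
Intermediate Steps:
$T{\left(X \right)} = -5$ ($T{\left(X \right)} = -4 - 1 = -5$)
$k = 450$ ($k = \left(-5\right) \left(-15\right) 6 = 75 \cdot 6 = 450$)
$k - h{\left(21 \right)} \left(-2\right) = 450 - \left(-1 + 21\right) \left(-2\right) = 450 - 20 \left(-2\right) = 450 - -40 = 450 + 40 = 490$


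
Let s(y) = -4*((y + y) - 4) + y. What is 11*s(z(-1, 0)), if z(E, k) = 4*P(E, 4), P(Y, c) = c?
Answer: -1056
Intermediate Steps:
z(E, k) = 16 (z(E, k) = 4*4 = 16)
s(y) = 16 - 7*y (s(y) = -4*(2*y - 4) + y = -4*(-4 + 2*y) + y = (16 - 8*y) + y = 16 - 7*y)
11*s(z(-1, 0)) = 11*(16 - 7*16) = 11*(16 - 112) = 11*(-96) = -1056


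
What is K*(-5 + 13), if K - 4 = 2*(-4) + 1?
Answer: -24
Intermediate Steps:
K = -3 (K = 4 + (2*(-4) + 1) = 4 + (-8 + 1) = 4 - 7 = -3)
K*(-5 + 13) = -3*(-5 + 13) = -3*8 = -24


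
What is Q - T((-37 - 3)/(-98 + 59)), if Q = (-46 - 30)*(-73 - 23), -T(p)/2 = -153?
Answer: 6990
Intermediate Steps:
T(p) = 306 (T(p) = -2*(-153) = 306)
Q = 7296 (Q = -76*(-96) = 7296)
Q - T((-37 - 3)/(-98 + 59)) = 7296 - 1*306 = 7296 - 306 = 6990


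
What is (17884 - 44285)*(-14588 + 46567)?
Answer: -844277579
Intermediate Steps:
(17884 - 44285)*(-14588 + 46567) = -26401*31979 = -844277579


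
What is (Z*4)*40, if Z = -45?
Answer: -7200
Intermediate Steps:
(Z*4)*40 = -45*4*40 = -180*40 = -7200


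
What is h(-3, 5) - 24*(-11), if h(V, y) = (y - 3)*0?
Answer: 264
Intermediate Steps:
h(V, y) = 0 (h(V, y) = (-3 + y)*0 = 0)
h(-3, 5) - 24*(-11) = 0 - 24*(-11) = 0 + 264 = 264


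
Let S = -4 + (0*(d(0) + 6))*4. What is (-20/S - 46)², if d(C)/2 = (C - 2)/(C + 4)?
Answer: 1681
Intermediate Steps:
d(C) = 2*(-2 + C)/(4 + C) (d(C) = 2*((C - 2)/(C + 4)) = 2*((-2 + C)/(4 + C)) = 2*(-2 + C)/(4 + C))
S = -4 (S = -4 + (0*(2*(-2 + 0)/(4 + 0) + 6))*4 = -4 + (0*(2*(-2)/4 + 6))*4 = -4 + (0*(2*(¼)*(-2) + 6))*4 = -4 + (0*(-1 + 6))*4 = -4 + (0*5)*4 = -4 + 0*4 = -4 + 0 = -4)
(-20/S - 46)² = (-20/(-4) - 46)² = (-20*(-¼) - 46)² = (5 - 46)² = (-41)² = 1681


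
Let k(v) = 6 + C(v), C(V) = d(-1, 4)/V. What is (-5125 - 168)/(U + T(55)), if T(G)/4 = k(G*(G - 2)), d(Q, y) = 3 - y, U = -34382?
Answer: 15429095/100153574 ≈ 0.15405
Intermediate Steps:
C(V) = -1/V (C(V) = (3 - 1*4)/V = (3 - 4)/V = -1/V)
k(v) = 6 - 1/v
T(G) = 24 - 4/(G*(-2 + G)) (T(G) = 4*(6 - 1/(G*(G - 2))) = 4*(6 - 1/(G*(-2 + G))) = 24 - 4/(G*(-2 + G)))
(-5125 - 168)/(U + T(55)) = (-5125 - 168)/(-34382 + (24 - 4/(55*(-2 + 55)))) = -5293/(-34382 + (24 - 4*1/55/53)) = -5293/(-34382 + (24 - 4*1/55*1/53)) = -5293/(-34382 + (24 - 4/2915)) = -5293/(-34382 + 69956/2915) = -5293/(-100153574/2915) = -5293*(-2915/100153574) = 15429095/100153574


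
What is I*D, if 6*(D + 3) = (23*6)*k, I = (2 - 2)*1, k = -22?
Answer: 0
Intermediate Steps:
I = 0 (I = 0*1 = 0)
D = -509 (D = -3 + ((23*6)*(-22))/6 = -3 + (138*(-22))/6 = -3 + (⅙)*(-3036) = -3 - 506 = -509)
I*D = 0*(-509) = 0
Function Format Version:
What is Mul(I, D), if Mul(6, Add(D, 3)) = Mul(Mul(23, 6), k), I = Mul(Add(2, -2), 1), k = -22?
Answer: 0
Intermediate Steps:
I = 0 (I = Mul(0, 1) = 0)
D = -509 (D = Add(-3, Mul(Rational(1, 6), Mul(Mul(23, 6), -22))) = Add(-3, Mul(Rational(1, 6), Mul(138, -22))) = Add(-3, Mul(Rational(1, 6), -3036)) = Add(-3, -506) = -509)
Mul(I, D) = Mul(0, -509) = 0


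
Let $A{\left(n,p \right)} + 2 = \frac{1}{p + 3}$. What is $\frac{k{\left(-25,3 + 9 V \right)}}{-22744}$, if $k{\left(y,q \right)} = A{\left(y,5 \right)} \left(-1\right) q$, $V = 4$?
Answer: $- \frac{585}{181952} \approx -0.0032151$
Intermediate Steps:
$A{\left(n,p \right)} = -2 + \frac{1}{3 + p}$ ($A{\left(n,p \right)} = -2 + \frac{1}{p + 3} = -2 + \frac{1}{3 + p}$)
$k{\left(y,q \right)} = \frac{15 q}{8}$ ($k{\left(y,q \right)} = \frac{-5 - 10}{3 + 5} \left(-1\right) q = \frac{-5 - 10}{8} \left(-1\right) q = \frac{1}{8} \left(-15\right) \left(-1\right) q = \left(- \frac{15}{8}\right) \left(-1\right) q = \frac{15 q}{8}$)
$\frac{k{\left(-25,3 + 9 V \right)}}{-22744} = \frac{\frac{15}{8} \left(3 + 9 \cdot 4\right)}{-22744} = \frac{15 \left(3 + 36\right)}{8} \left(- \frac{1}{22744}\right) = \frac{15}{8} \cdot 39 \left(- \frac{1}{22744}\right) = \frac{585}{8} \left(- \frac{1}{22744}\right) = - \frac{585}{181952}$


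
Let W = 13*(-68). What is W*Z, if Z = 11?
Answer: -9724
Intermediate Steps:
W = -884
W*Z = -884*11 = -9724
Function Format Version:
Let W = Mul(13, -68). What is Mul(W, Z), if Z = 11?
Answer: -9724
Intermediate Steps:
W = -884
Mul(W, Z) = Mul(-884, 11) = -9724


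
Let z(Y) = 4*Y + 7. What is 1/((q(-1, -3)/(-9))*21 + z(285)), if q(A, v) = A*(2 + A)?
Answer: 3/3448 ≈ 0.00087007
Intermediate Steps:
z(Y) = 7 + 4*Y
1/((q(-1, -3)/(-9))*21 + z(285)) = 1/(((-(2 - 1))/(-9))*21 + (7 + 4*285)) = 1/(-(-1)/9*21 + (7 + 1140)) = 1/(-1/9*(-1)*21 + 1147) = 1/((1/9)*21 + 1147) = 1/(7/3 + 1147) = 1/(3448/3) = 3/3448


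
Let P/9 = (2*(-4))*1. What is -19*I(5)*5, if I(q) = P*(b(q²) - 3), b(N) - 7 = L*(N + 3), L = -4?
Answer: -738720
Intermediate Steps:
b(N) = -5 - 4*N (b(N) = 7 - 4*(N + 3) = 7 - 4*(3 + N) = 7 + (-12 - 4*N) = -5 - 4*N)
P = -72 (P = 9*((2*(-4))*1) = 9*(-8*1) = 9*(-8) = -72)
I(q) = 576 + 288*q² (I(q) = -72*((-5 - 4*q²) - 3) = -72*(-8 - 4*q²) = 576 + 288*q²)
-19*I(5)*5 = -19*(576 + 288*5²)*5 = -19*(576 + 288*25)*5 = -19*(576 + 7200)*5 = -19*7776*5 = -147744*5 = -738720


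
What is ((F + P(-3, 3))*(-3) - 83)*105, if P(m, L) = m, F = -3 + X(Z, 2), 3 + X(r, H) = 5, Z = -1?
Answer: -7455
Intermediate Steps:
X(r, H) = 2 (X(r, H) = -3 + 5 = 2)
F = -1 (F = -3 + 2 = -1)
((F + P(-3, 3))*(-3) - 83)*105 = ((-1 - 3)*(-3) - 83)*105 = (-4*(-3) - 83)*105 = (12 - 83)*105 = -71*105 = -7455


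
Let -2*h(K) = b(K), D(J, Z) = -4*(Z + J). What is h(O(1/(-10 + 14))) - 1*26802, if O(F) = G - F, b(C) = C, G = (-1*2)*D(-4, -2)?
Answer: -214223/8 ≈ -26778.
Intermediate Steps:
D(J, Z) = -4*J - 4*Z (D(J, Z) = -4*(J + Z) = -4*J - 4*Z)
G = -48 (G = (-1*2)*(-4*(-4) - 4*(-2)) = -2*(16 + 8) = -2*24 = -48)
O(F) = -48 - F
h(K) = -K/2
h(O(1/(-10 + 14))) - 1*26802 = -(-48 - 1/(-10 + 14))/2 - 1*26802 = -(-48 - 1/4)/2 - 26802 = -1/2*(-193/4) - 26802 = 193/8 - 26802 = -214223/8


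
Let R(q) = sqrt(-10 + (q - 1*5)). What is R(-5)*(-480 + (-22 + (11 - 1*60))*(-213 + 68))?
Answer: 19630*I*sqrt(5) ≈ 43894.0*I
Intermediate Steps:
R(q) = sqrt(-15 + q) (R(q) = sqrt(-10 + (q - 5)) = sqrt(-10 + (-5 + q)) = sqrt(-15 + q))
R(-5)*(-480 + (-22 + (11 - 1*60))*(-213 + 68)) = sqrt(-15 - 5)*(-480 + (-22 + (11 - 1*60))*(-213 + 68)) = sqrt(-20)*(-480 + (-22 + (11 - 60))*(-145)) = (2*I*sqrt(5))*(-480 + (-22 - 49)*(-145)) = (2*I*sqrt(5))*(-480 - 71*(-145)) = (2*I*sqrt(5))*(-480 + 10295) = (2*I*sqrt(5))*9815 = 19630*I*sqrt(5)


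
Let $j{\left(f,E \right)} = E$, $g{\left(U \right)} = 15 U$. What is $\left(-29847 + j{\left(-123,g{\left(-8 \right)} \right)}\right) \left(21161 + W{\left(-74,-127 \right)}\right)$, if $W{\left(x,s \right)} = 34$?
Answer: $-635150565$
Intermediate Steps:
$\left(-29847 + j{\left(-123,g{\left(-8 \right)} \right)}\right) \left(21161 + W{\left(-74,-127 \right)}\right) = \left(-29847 + 15 \left(-8\right)\right) \left(21161 + 34\right) = \left(-29847 - 120\right) 21195 = \left(-29967\right) 21195 = -635150565$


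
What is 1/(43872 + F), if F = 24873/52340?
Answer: 52340/2296285353 ≈ 2.2793e-5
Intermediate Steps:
F = 24873/52340 (F = 24873*(1/52340) = 24873/52340 ≈ 0.47522)
1/(43872 + F) = 1/(43872 + 24873/52340) = 1/(2296285353/52340) = 52340/2296285353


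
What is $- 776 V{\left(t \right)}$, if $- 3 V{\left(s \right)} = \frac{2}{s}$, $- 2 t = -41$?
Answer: $\frac{3104}{123} \approx 25.236$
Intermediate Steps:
$t = \frac{41}{2}$ ($t = \left(- \frac{1}{2}\right) \left(-41\right) = \frac{41}{2} \approx 20.5$)
$V{\left(s \right)} = - \frac{2}{3 s}$ ($V{\left(s \right)} = - \frac{2 \frac{1}{s}}{3} = - \frac{2}{3 s}$)
$- 776 V{\left(t \right)} = - 776 \left(- \frac{2}{3 \cdot \frac{41}{2}}\right) = - 776 \left(\left(- \frac{2}{3}\right) \frac{2}{41}\right) = \left(-776\right) \left(- \frac{4}{123}\right) = \frac{3104}{123}$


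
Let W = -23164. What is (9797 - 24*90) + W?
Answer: -15527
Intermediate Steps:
(9797 - 24*90) + W = (9797 - 24*90) - 23164 = (9797 - 2160) - 23164 = 7637 - 23164 = -15527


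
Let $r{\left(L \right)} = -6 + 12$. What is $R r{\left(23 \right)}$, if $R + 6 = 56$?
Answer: $300$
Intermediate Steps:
$r{\left(L \right)} = 6$
$R = 50$ ($R = -6 + 56 = 50$)
$R r{\left(23 \right)} = 50 \cdot 6 = 300$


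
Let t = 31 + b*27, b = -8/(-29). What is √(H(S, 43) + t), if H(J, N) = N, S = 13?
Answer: √68498/29 ≈ 9.0249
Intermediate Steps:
b = 8/29 (b = -8*(-1/29) = 8/29 ≈ 0.27586)
t = 1115/29 (t = 31 + (8/29)*27 = 31 + 216/29 = 1115/29 ≈ 38.448)
√(H(S, 43) + t) = √(43 + 1115/29) = √(2362/29) = √68498/29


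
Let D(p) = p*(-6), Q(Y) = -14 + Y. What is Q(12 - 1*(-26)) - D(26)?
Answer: 180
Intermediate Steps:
D(p) = -6*p
Q(12 - 1*(-26)) - D(26) = (-14 + (12 - 1*(-26))) - (-6)*26 = (-14 + (12 + 26)) - 1*(-156) = (-14 + 38) + 156 = 24 + 156 = 180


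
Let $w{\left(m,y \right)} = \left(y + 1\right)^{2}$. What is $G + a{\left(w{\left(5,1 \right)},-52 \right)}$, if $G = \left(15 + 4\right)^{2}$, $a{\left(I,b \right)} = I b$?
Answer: $153$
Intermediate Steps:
$w{\left(m,y \right)} = \left(1 + y\right)^{2}$
$G = 361$ ($G = 19^{2} = 361$)
$G + a{\left(w{\left(5,1 \right)},-52 \right)} = 361 + \left(1 + 1\right)^{2} \left(-52\right) = 361 + 2^{2} \left(-52\right) = 361 + 4 \left(-52\right) = 361 - 208 = 153$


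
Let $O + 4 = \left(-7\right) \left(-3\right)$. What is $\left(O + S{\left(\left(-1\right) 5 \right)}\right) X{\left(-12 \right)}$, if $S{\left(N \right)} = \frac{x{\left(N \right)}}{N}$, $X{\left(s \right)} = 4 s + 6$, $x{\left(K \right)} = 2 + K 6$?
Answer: $- \frac{4746}{5} \approx -949.2$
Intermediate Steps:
$O = 17$ ($O = -4 - -21 = -4 + 21 = 17$)
$x{\left(K \right)} = 2 + 6 K$
$X{\left(s \right)} = 6 + 4 s$
$S{\left(N \right)} = \frac{2 + 6 N}{N}$
$\left(O + S{\left(\left(-1\right) 5 \right)}\right) X{\left(-12 \right)} = \left(17 + \left(6 + \frac{2}{\left(-1\right) 5}\right)\right) \left(6 + 4 \left(-12\right)\right) = \left(17 + \left(6 + \frac{2}{-5}\right)\right) \left(6 - 48\right) = \left(17 + \left(6 + 2 \left(- \frac{1}{5}\right)\right)\right) \left(-42\right) = \left(17 + \left(6 - \frac{2}{5}\right)\right) \left(-42\right) = \left(17 + \frac{28}{5}\right) \left(-42\right) = \frac{113}{5} \left(-42\right) = - \frac{4746}{5}$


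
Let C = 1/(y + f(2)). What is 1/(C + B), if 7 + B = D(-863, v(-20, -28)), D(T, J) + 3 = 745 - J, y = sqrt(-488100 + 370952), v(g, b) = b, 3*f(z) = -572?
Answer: 1054094992/804273169597 + 18*I*sqrt(29287)/804273169597 ≈ 0.0013106 + 3.8301e-9*I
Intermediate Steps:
f(z) = -572/3 (f(z) = (1/3)*(-572) = -572/3)
y = 2*I*sqrt(29287) (y = sqrt(-117148) = 2*I*sqrt(29287) ≈ 342.27*I)
D(T, J) = 742 - J (D(T, J) = -3 + (745 - J) = 742 - J)
C = 1/(-572/3 + 2*I*sqrt(29287)) (C = 1/(2*I*sqrt(29287) - 572/3) = 1/(-572/3 + 2*I*sqrt(29287)) ≈ -0.0012421 - 0.0022297*I)
B = 763 (B = -7 + (742 - 1*(-28)) = -7 + (742 + 28) = -7 + 770 = 763)
1/(C + B) = 1/((-429/345379 - 9*I*sqrt(29287)/690758) + 763) = 1/(263523748/345379 - 9*I*sqrt(29287)/690758)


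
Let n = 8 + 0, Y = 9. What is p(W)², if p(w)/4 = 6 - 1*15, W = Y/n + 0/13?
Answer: 1296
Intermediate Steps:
n = 8
W = 9/8 (W = 9/8 + 0/13 = 9*(⅛) + 0*(1/13) = 9/8 + 0 = 9/8 ≈ 1.1250)
p(w) = -36 (p(w) = 4*(6 - 1*15) = 4*(6 - 15) = 4*(-9) = -36)
p(W)² = (-36)² = 1296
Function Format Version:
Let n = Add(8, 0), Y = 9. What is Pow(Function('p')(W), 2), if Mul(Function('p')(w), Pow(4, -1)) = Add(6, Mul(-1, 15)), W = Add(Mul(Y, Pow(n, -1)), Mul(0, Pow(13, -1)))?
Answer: 1296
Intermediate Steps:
n = 8
W = Rational(9, 8) (W = Add(Mul(9, Pow(8, -1)), Mul(0, Pow(13, -1))) = Add(Mul(9, Rational(1, 8)), Mul(0, Rational(1, 13))) = Add(Rational(9, 8), 0) = Rational(9, 8) ≈ 1.1250)
Function('p')(w) = -36 (Function('p')(w) = Mul(4, Add(6, Mul(-1, 15))) = Mul(4, Add(6, -15)) = Mul(4, -9) = -36)
Pow(Function('p')(W), 2) = Pow(-36, 2) = 1296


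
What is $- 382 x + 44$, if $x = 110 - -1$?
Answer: $-42358$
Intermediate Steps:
$x = 111$ ($x = 110 + 1 = 111$)
$- 382 x + 44 = \left(-382\right) 111 + 44 = -42402 + 44 = -42358$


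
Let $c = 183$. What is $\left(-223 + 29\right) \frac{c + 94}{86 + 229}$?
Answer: $- \frac{53738}{315} \approx -170.6$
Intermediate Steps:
$\left(-223 + 29\right) \frac{c + 94}{86 + 229} = \left(-223 + 29\right) \frac{183 + 94}{86 + 229} = - 194 \cdot \frac{277}{315} = - 194 \cdot 277 \cdot \frac{1}{315} = \left(-194\right) \frac{277}{315} = - \frac{53738}{315}$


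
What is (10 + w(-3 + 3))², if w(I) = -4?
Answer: 36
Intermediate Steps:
(10 + w(-3 + 3))² = (10 - 4)² = 6² = 36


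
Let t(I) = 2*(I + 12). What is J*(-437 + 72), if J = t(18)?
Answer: -21900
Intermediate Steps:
t(I) = 24 + 2*I (t(I) = 2*(12 + I) = 24 + 2*I)
J = 60 (J = 24 + 2*18 = 24 + 36 = 60)
J*(-437 + 72) = 60*(-437 + 72) = 60*(-365) = -21900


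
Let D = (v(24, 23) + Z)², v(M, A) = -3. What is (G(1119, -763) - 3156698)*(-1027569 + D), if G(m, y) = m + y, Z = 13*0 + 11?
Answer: 3243157186710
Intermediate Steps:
Z = 11 (Z = 0 + 11 = 11)
D = 64 (D = (-3 + 11)² = 8² = 64)
(G(1119, -763) - 3156698)*(-1027569 + D) = ((1119 - 763) - 3156698)*(-1027569 + 64) = (356 - 3156698)*(-1027505) = -3156342*(-1027505) = 3243157186710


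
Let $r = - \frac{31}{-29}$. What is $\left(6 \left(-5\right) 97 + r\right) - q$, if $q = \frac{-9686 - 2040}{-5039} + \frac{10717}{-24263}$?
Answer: $- \frac{10320522023538}{3545576453} \approx -2910.8$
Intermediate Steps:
$r = \frac{31}{29}$ ($r = \left(-31\right) \left(- \frac{1}{29}\right) = \frac{31}{29} \approx 1.069$)
$q = \frac{230504975}{122261257}$ ($q = \left(-11726\right) \left(- \frac{1}{5039}\right) + 10717 \left(- \frac{1}{24263}\right) = \frac{11726}{5039} - \frac{10717}{24263} = \frac{230504975}{122261257} \approx 1.8853$)
$\left(6 \left(-5\right) 97 + r\right) - q = \left(6 \left(-5\right) 97 + \frac{31}{29}\right) - \frac{230504975}{122261257} = \left(\left(-30\right) 97 + \frac{31}{29}\right) - \frac{230504975}{122261257} = \left(-2910 + \frac{31}{29}\right) - \frac{230504975}{122261257} = - \frac{84359}{29} - \frac{230504975}{122261257} = - \frac{10320522023538}{3545576453}$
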